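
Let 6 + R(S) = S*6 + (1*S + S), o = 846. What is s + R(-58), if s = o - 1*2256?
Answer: -1880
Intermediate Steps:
R(S) = -6 + 8*S (R(S) = -6 + (S*6 + (1*S + S)) = -6 + (6*S + (S + S)) = -6 + (6*S + 2*S) = -6 + 8*S)
s = -1410 (s = 846 - 1*2256 = 846 - 2256 = -1410)
s + R(-58) = -1410 + (-6 + 8*(-58)) = -1410 + (-6 - 464) = -1410 - 470 = -1880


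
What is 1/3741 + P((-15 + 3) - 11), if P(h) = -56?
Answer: -209495/3741 ≈ -56.000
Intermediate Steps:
1/3741 + P((-15 + 3) - 11) = 1/3741 - 56 = -209495/3741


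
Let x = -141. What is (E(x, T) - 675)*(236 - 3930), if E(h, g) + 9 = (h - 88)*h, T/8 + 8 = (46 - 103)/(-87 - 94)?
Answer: -116748870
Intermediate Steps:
T = -11128/181 (T = -64 + 8*((46 - 103)/(-87 - 94)) = -64 + 8*(-57/(-181)) = -64 + 8*(-57*(-1/181)) = -64 + 8*(57/181) = -64 + 456/181 = -11128/181 ≈ -61.481)
E(h, g) = -9 + h*(-88 + h) (E(h, g) = -9 + (h - 88)*h = -9 + (-88 + h)*h = -9 + h*(-88 + h))
(E(x, T) - 675)*(236 - 3930) = ((-9 + (-141)**2 - 88*(-141)) - 675)*(236 - 3930) = ((-9 + 19881 + 12408) - 675)*(-3694) = (32280 - 675)*(-3694) = 31605*(-3694) = -116748870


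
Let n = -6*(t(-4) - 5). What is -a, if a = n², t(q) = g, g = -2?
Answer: -1764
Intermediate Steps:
t(q) = -2
n = 42 (n = -6*(-2 - 5) = -6*(-7) = 42)
a = 1764 (a = 42² = 1764)
-a = -1*1764 = -1764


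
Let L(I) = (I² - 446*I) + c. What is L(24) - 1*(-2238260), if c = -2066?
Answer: 2226066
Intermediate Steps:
L(I) = -2066 + I² - 446*I (L(I) = (I² - 446*I) - 2066 = -2066 + I² - 446*I)
L(24) - 1*(-2238260) = (-2066 + 24² - 446*24) - 1*(-2238260) = (-2066 + 576 - 10704) + 2238260 = -12194 + 2238260 = 2226066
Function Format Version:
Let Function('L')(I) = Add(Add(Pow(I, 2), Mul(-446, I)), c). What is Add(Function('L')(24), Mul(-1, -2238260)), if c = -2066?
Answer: 2226066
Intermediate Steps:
Function('L')(I) = Add(-2066, Pow(I, 2), Mul(-446, I)) (Function('L')(I) = Add(Add(Pow(I, 2), Mul(-446, I)), -2066) = Add(-2066, Pow(I, 2), Mul(-446, I)))
Add(Function('L')(24), Mul(-1, -2238260)) = Add(Add(-2066, Pow(24, 2), Mul(-446, 24)), Mul(-1, -2238260)) = Add(Add(-2066, 576, -10704), 2238260) = Add(-12194, 2238260) = 2226066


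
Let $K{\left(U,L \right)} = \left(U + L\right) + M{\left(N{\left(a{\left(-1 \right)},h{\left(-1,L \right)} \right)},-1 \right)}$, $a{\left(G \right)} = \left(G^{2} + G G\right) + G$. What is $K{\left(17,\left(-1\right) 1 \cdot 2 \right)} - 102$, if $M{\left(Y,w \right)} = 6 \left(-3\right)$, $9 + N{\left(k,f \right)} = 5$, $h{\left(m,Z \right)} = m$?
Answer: $-105$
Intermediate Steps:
$a{\left(G \right)} = G + 2 G^{2}$ ($a{\left(G \right)} = \left(G^{2} + G^{2}\right) + G = 2 G^{2} + G = G + 2 G^{2}$)
$N{\left(k,f \right)} = -4$ ($N{\left(k,f \right)} = -9 + 5 = -4$)
$M{\left(Y,w \right)} = -18$
$K{\left(U,L \right)} = -18 + L + U$ ($K{\left(U,L \right)} = \left(U + L\right) - 18 = \left(L + U\right) - 18 = -18 + L + U$)
$K{\left(17,\left(-1\right) 1 \cdot 2 \right)} - 102 = \left(-18 + \left(-1\right) 1 \cdot 2 + 17\right) - 102 = \left(-18 - 2 + 17\right) - 102 = -3 - 102 = -105$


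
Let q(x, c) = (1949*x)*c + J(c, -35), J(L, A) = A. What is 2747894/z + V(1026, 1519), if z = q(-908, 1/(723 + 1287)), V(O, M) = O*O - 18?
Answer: 965705832348/920021 ≈ 1.0497e+6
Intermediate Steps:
q(x, c) = -35 + 1949*c*x (q(x, c) = (1949*x)*c - 35 = 1949*c*x - 35 = -35 + 1949*c*x)
V(O, M) = -18 + O² (V(O, M) = O² - 18 = -18 + O²)
z = -920021/1005 (z = -35 + 1949*(-908)/(723 + 1287) = -35 + 1949*(-908)/2010 = -35 + 1949*(1/2010)*(-908) = -35 - 884846/1005 = -920021/1005 ≈ -915.44)
2747894/z + V(1026, 1519) = 2747894/(-920021/1005) + (-18 + 1026²) = 2747894*(-1005/920021) + (-18 + 1052676) = -2761633470/920021 + 1052658 = 965705832348/920021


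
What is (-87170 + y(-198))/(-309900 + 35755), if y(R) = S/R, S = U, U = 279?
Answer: 1917771/6031190 ≈ 0.31798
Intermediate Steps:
S = 279
y(R) = 279/R
(-87170 + y(-198))/(-309900 + 35755) = (-87170 + 279/(-198))/(-309900 + 35755) = (-87170 + 279*(-1/198))/(-274145) = (-87170 - 31/22)*(-1/274145) = -1917771/22*(-1/274145) = 1917771/6031190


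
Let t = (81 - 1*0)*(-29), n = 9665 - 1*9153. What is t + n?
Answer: -1837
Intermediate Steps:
n = 512 (n = 9665 - 9153 = 512)
t = -2349 (t = (81 + 0)*(-29) = 81*(-29) = -2349)
t + n = -2349 + 512 = -1837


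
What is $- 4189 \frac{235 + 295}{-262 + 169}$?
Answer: $\frac{2220170}{93} \approx 23873.0$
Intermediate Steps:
$- 4189 \frac{235 + 295}{-262 + 169} = - 4189 \frac{530}{-93} = - 4189 \cdot 530 \left(- \frac{1}{93}\right) = \left(-4189\right) \left(- \frac{530}{93}\right) = \frac{2220170}{93}$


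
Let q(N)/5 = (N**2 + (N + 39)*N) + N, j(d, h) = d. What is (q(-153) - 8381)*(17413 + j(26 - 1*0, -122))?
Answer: 3402505851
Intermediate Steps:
q(N) = 5*N + 5*N**2 + 5*N*(39 + N) (q(N) = 5*((N**2 + (N + 39)*N) + N) = 5*((N**2 + (39 + N)*N) + N) = 5*((N**2 + N*(39 + N)) + N) = 5*(N + N**2 + N*(39 + N)) = 5*N + 5*N**2 + 5*N*(39 + N))
(q(-153) - 8381)*(17413 + j(26 - 1*0, -122)) = (10*(-153)*(20 - 153) - 8381)*(17413 + (26 - 1*0)) = (10*(-153)*(-133) - 8381)*(17413 + (26 + 0)) = (203490 - 8381)*(17413 + 26) = 195109*17439 = 3402505851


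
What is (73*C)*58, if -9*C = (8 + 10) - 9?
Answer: -4234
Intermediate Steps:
C = -1 (C = -((8 + 10) - 9)/9 = -(18 - 9)/9 = -1/9*9 = -1)
(73*C)*58 = (73*(-1))*58 = -73*58 = -4234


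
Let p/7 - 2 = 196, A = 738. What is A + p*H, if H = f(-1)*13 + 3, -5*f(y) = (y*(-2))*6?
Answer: -191736/5 ≈ -38347.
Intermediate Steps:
p = 1386 (p = 14 + 7*196 = 14 + 1372 = 1386)
f(y) = 12*y/5 (f(y) = -y*(-2)*6/5 = -(-2*y)*6/5 = -(-12)*y/5 = 12*y/5)
H = -141/5 (H = ((12/5)*(-1))*13 + 3 = -12/5*13 + 3 = -156/5 + 3 = -141/5 ≈ -28.200)
A + p*H = 738 + 1386*(-141/5) = 738 - 195426/5 = -191736/5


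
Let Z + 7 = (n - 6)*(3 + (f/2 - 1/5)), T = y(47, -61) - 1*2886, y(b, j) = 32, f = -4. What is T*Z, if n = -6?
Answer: 236882/5 ≈ 47376.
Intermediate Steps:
T = -2854 (T = 32 - 1*2886 = 32 - 2886 = -2854)
Z = -83/5 (Z = -7 + (-6 - 6)*(3 + (-4/2 - 1/5)) = -7 - 12*(3 + (-4*½ - 1*⅕)) = -7 - 12*(3 + (-2 - ⅕)) = -7 - 12*(3 - 11/5) = -7 - 12*⅘ = -7 - 48/5 = -83/5 ≈ -16.600)
T*Z = -2854*(-83/5) = 236882/5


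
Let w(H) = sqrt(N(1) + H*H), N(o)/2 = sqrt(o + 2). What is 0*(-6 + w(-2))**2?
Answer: 0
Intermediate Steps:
N(o) = 2*sqrt(2 + o) (N(o) = 2*sqrt(o + 2) = 2*sqrt(2 + o))
w(H) = sqrt(H**2 + 2*sqrt(3)) (w(H) = sqrt(2*sqrt(2 + 1) + H*H) = sqrt(2*sqrt(3) + H**2) = sqrt(H**2 + 2*sqrt(3)))
0*(-6 + w(-2))**2 = 0*(-6 + sqrt((-2)**2 + 2*sqrt(3)))**2 = 0*(-6 + sqrt(4 + 2*sqrt(3)))**2 = 0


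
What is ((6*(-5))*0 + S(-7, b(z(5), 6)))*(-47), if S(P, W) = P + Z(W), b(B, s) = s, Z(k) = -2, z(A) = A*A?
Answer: 423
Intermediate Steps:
z(A) = A²
S(P, W) = -2 + P (S(P, W) = P - 2 = -2 + P)
((6*(-5))*0 + S(-7, b(z(5), 6)))*(-47) = ((6*(-5))*0 + (-2 - 7))*(-47) = (-30*0 - 9)*(-47) = (0 - 9)*(-47) = -9*(-47) = 423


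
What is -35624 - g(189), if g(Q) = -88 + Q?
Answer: -35725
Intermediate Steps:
-35624 - g(189) = -35624 - (-88 + 189) = -35624 - 1*101 = -35624 - 101 = -35725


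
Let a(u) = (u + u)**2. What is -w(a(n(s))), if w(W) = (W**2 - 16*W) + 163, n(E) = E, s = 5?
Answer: -8563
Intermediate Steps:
a(u) = 4*u**2 (a(u) = (2*u)**2 = 4*u**2)
w(W) = 163 + W**2 - 16*W
-w(a(n(s))) = -(163 + (4*5**2)**2 - 64*5**2) = -(163 + (4*25)**2 - 64*25) = -(163 + 100**2 - 16*100) = -(163 + 10000 - 1600) = -1*8563 = -8563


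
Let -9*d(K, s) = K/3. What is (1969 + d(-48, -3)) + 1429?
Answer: 30598/9 ≈ 3399.8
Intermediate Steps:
d(K, s) = -K/27 (d(K, s) = -K/(9*3) = -K/27)
(1969 + d(-48, -3)) + 1429 = (1969 - 1/27*(-48)) + 1429 = (1969 + 16/9) + 1429 = 17737/9 + 1429 = 30598/9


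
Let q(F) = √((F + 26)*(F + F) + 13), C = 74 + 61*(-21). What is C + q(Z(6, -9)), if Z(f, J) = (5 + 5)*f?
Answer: -1207 + √10333 ≈ -1105.3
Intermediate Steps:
Z(f, J) = 10*f
C = -1207 (C = 74 - 1281 = -1207)
q(F) = √(13 + 2*F*(26 + F)) (q(F) = √((26 + F)*(2*F) + 13) = √(2*F*(26 + F) + 13) = √(13 + 2*F*(26 + F)))
C + q(Z(6, -9)) = -1207 + √(13 + 2*(10*6)² + 52*(10*6)) = -1207 + √(13 + 2*60² + 52*60) = -1207 + √(13 + 2*3600 + 3120) = -1207 + √(13 + 7200 + 3120) = -1207 + √10333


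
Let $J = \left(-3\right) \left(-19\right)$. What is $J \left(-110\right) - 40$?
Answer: $-6310$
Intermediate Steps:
$J = 57$
$J \left(-110\right) - 40 = 57 \left(-110\right) - 40 = -6270 - 40 = -6310$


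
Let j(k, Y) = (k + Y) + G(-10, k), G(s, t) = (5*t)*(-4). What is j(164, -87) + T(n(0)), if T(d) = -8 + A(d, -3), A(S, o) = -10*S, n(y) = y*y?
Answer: -3211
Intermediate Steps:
n(y) = y²
G(s, t) = -20*t
j(k, Y) = Y - 19*k (j(k, Y) = (k + Y) - 20*k = (Y + k) - 20*k = Y - 19*k)
T(d) = -8 - 10*d
j(164, -87) + T(n(0)) = (-87 - 19*164) + (-8 - 10*0²) = (-87 - 3116) + (-8 - 10*0) = -3203 + (-8 + 0) = -3203 - 8 = -3211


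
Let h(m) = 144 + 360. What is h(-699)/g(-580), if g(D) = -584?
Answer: -63/73 ≈ -0.86301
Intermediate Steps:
h(m) = 504
h(-699)/g(-580) = 504/(-584) = 504*(-1/584) = -63/73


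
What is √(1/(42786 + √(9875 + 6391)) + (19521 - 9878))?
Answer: √(412585399 + 9643*√16266)/√(42786 + √16266) ≈ 98.199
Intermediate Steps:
√(1/(42786 + √(9875 + 6391)) + (19521 - 9878)) = √(1/(42786 + √16266) + 9643) = √(9643 + 1/(42786 + √16266))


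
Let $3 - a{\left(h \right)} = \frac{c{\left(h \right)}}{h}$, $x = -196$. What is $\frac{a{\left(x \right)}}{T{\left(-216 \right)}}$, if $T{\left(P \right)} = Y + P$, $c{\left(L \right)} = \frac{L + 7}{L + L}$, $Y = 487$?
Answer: $\frac{32955}{2974496} \approx 0.011079$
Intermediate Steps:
$c{\left(L \right)} = \frac{7 + L}{2 L}$
$T{\left(P \right)} = 487 + P$
$a{\left(h \right)} = 3 - \frac{7 + h}{2 h^{2}}$ ($a{\left(h \right)} = 3 - \frac{\frac{1}{2} \frac{1}{h} \left(7 + h\right)}{h} = 3 - \frac{7 + h}{2 h^{2}}$)
$\frac{a{\left(x \right)}}{T{\left(-216 \right)}} = \frac{\frac{1}{2} \cdot \frac{1}{38416} \left(-7 - -196 + 6 \left(-196\right)^{2}\right)}{487 - 216} = \frac{\frac{1}{2} \cdot \frac{1}{38416} \left(-7 + 196 + 6 \cdot 38416\right)}{271} = \frac{1}{2} \cdot \frac{1}{38416} \left(-7 + 196 + 230496\right) \frac{1}{271} = \frac{1}{2} \cdot \frac{1}{38416} \cdot 230685 \cdot \frac{1}{271} = \frac{32955}{10976} \cdot \frac{1}{271} = \frac{32955}{2974496}$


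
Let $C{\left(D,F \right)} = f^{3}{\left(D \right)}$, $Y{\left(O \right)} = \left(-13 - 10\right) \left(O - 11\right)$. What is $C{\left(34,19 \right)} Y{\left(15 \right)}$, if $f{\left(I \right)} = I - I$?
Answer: $0$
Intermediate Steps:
$Y{\left(O \right)} = 253 - 23 O$ ($Y{\left(O \right)} = - 23 \left(-11 + O\right) = 253 - 23 O$)
$f{\left(I \right)} = 0$
$C{\left(D,F \right)} = 0$ ($C{\left(D,F \right)} = 0^{3} = 0$)
$C{\left(34,19 \right)} Y{\left(15 \right)} = 0 \left(253 - 345\right) = 0 \left(-92\right) = 0$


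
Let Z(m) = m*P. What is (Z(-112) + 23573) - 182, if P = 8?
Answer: 22495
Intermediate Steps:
Z(m) = 8*m (Z(m) = m*8 = 8*m)
(Z(-112) + 23573) - 182 = (8*(-112) + 23573) - 182 = (-896 + 23573) - 182 = 22677 - 182 = 22495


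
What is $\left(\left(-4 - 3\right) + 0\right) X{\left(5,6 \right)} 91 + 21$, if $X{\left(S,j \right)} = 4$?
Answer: $-2527$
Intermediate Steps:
$\left(\left(-4 - 3\right) + 0\right) X{\left(5,6 \right)} 91 + 21 = \left(\left(-4 - 3\right) + 0\right) 4 \cdot 91 + 21 = \left(-7 + 0\right) 4 \cdot 91 + 21 = \left(-7\right) 4 \cdot 91 + 21 = \left(-28\right) 91 + 21 = -2548 + 21 = -2527$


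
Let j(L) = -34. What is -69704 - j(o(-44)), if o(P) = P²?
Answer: -69670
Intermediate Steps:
-69704 - j(o(-44)) = -69704 - 1*(-34) = -69704 + 34 = -69670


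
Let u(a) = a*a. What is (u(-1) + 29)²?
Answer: 900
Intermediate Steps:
u(a) = a²
(u(-1) + 29)² = ((-1)² + 29)² = (1 + 29)² = 30² = 900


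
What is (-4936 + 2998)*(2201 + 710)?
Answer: -5641518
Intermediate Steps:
(-4936 + 2998)*(2201 + 710) = -1938*2911 = -5641518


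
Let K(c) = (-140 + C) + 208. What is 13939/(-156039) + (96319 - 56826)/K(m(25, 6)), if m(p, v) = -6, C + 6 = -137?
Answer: -684832628/1300325 ≈ -526.66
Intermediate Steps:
C = -143 (C = -6 - 137 = -143)
K(c) = -75 (K(c) = (-140 - 143) + 208 = -283 + 208 = -75)
13939/(-156039) + (96319 - 56826)/K(m(25, 6)) = 13939/(-156039) + (96319 - 56826)/(-75) = 13939*(-1/156039) + 39493*(-1/75) = -13939/156039 - 39493/75 = -684832628/1300325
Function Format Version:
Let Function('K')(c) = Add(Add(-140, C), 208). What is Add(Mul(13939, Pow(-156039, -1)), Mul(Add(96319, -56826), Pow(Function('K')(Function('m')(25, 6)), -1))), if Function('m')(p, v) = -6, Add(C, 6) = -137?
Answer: Rational(-684832628, 1300325) ≈ -526.66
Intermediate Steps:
C = -143 (C = Add(-6, -137) = -143)
Function('K')(c) = -75 (Function('K')(c) = Add(Add(-140, -143), 208) = Add(-283, 208) = -75)
Add(Mul(13939, Pow(-156039, -1)), Mul(Add(96319, -56826), Pow(Function('K')(Function('m')(25, 6)), -1))) = Add(Mul(13939, Pow(-156039, -1)), Mul(Add(96319, -56826), Pow(-75, -1))) = Add(Mul(13939, Rational(-1, 156039)), Mul(39493, Rational(-1, 75))) = Add(Rational(-13939, 156039), Rational(-39493, 75)) = Rational(-684832628, 1300325)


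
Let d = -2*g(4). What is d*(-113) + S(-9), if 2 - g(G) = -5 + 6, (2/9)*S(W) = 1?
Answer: 461/2 ≈ 230.50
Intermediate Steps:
S(W) = 9/2 (S(W) = (9/2)*1 = 9/2)
g(G) = 1 (g(G) = 2 - (-5 + 6) = 2 - 1*1 = 2 - 1 = 1)
d = -2 (d = -2*1 = -2)
d*(-113) + S(-9) = -2*(-113) + 9/2 = 226 + 9/2 = 461/2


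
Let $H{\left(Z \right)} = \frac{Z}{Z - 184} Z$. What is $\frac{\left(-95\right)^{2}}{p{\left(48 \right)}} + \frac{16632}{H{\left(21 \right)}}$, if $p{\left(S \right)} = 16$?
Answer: $- \frac{625337}{112} \approx -5583.4$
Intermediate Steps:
$H{\left(Z \right)} = \frac{Z^{2}}{-184 + Z}$ ($H{\left(Z \right)} = \frac{Z}{-184 + Z} Z = \frac{Z^{2}}{-184 + Z}$)
$\frac{\left(-95\right)^{2}}{p{\left(48 \right)}} + \frac{16632}{H{\left(21 \right)}} = \frac{\left(-95\right)^{2}}{16} + \frac{16632}{21^{2} \frac{1}{-184 + 21}} = 9025 \cdot \frac{1}{16} + \frac{16632}{441 \frac{1}{-163}} = \frac{9025}{16} + \frac{16632}{441 \left(- \frac{1}{163}\right)} = \frac{9025}{16} + \frac{16632}{- \frac{441}{163}} = \frac{9025}{16} + 16632 \left(- \frac{163}{441}\right) = \frac{9025}{16} - \frac{43032}{7} = - \frac{625337}{112}$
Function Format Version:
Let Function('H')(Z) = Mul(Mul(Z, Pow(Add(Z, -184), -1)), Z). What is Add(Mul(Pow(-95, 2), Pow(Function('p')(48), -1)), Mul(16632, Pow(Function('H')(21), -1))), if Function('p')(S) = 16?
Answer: Rational(-625337, 112) ≈ -5583.4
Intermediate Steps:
Function('H')(Z) = Mul(Pow(Z, 2), Pow(Add(-184, Z), -1)) (Function('H')(Z) = Mul(Mul(Z, Pow(Add(-184, Z), -1)), Z) = Mul(Pow(Z, 2), Pow(Add(-184, Z), -1)))
Add(Mul(Pow(-95, 2), Pow(Function('p')(48), -1)), Mul(16632, Pow(Function('H')(21), -1))) = Add(Mul(Pow(-95, 2), Pow(16, -1)), Mul(16632, Pow(Mul(Pow(21, 2), Pow(Add(-184, 21), -1)), -1))) = Add(Mul(9025, Rational(1, 16)), Mul(16632, Pow(Mul(441, Pow(-163, -1)), -1))) = Add(Rational(9025, 16), Mul(16632, Pow(Mul(441, Rational(-1, 163)), -1))) = Add(Rational(9025, 16), Mul(16632, Pow(Rational(-441, 163), -1))) = Add(Rational(9025, 16), Mul(16632, Rational(-163, 441))) = Add(Rational(9025, 16), Rational(-43032, 7)) = Rational(-625337, 112)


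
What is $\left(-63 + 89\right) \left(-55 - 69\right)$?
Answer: $-3224$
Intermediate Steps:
$\left(-63 + 89\right) \left(-55 - 69\right) = 26 \left(-124\right) = -3224$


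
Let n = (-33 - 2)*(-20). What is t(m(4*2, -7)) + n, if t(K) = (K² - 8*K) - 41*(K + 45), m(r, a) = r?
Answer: -1473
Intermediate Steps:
n = 700 (n = -35*(-20) = 700)
t(K) = -1845 + K² - 49*K (t(K) = (K² - 8*K) - 41*(45 + K) = (K² - 8*K) + (-1845 - 41*K) = -1845 + K² - 49*K)
t(m(4*2, -7)) + n = (-1845 + (4*2)² - 196*2) + 700 = (-1845 + 8² - 49*8) + 700 = (-1845 + 64 - 392) + 700 = -2173 + 700 = -1473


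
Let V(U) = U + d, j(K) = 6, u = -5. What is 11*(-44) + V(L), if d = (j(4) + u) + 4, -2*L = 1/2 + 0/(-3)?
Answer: -1917/4 ≈ -479.25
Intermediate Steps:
L = -¼ (L = -(1/2 + 0/(-3))/2 = -(1*(½) + 0*(-⅓))/2 = -(½ + 0)/2 = -½*½ = -¼ ≈ -0.25000)
d = 5 (d = (6 - 5) + 4 = 1 + 4 = 5)
V(U) = 5 + U (V(U) = U + 5 = 5 + U)
11*(-44) + V(L) = 11*(-44) + (5 - ¼) = -484 + 19/4 = -1917/4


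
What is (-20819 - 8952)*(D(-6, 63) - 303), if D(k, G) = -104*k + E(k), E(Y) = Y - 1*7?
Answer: -9169468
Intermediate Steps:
E(Y) = -7 + Y (E(Y) = Y - 7 = -7 + Y)
D(k, G) = -7 - 103*k (D(k, G) = -104*k + (-7 + k) = -7 - 103*k)
(-20819 - 8952)*(D(-6, 63) - 303) = (-20819 - 8952)*((-7 - 103*(-6)) - 303) = -29771*((-7 + 618) - 303) = -29771*(611 - 303) = -29771*308 = -9169468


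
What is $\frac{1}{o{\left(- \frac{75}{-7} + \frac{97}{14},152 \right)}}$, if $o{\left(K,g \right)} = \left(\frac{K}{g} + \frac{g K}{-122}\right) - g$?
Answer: $- \frac{6832}{1187847} \approx -0.0057516$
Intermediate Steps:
$o{\left(K,g \right)} = - g + \frac{K}{g} - \frac{K g}{122}$ ($o{\left(K,g \right)} = \left(\frac{K}{g} + K g \left(- \frac{1}{122}\right)\right) - g = \left(\frac{K}{g} - \frac{K g}{122}\right) - g = - g + \frac{K}{g} - \frac{K g}{122}$)
$\frac{1}{o{\left(- \frac{75}{-7} + \frac{97}{14},152 \right)}} = \frac{1}{\left(-1\right) 152 + \frac{- \frac{75}{-7} + \frac{97}{14}}{152} - \frac{1}{122} \left(- \frac{75}{-7} + \frac{97}{14}\right) 152} = \frac{1}{-152 + \left(\left(-75\right) \left(- \frac{1}{7}\right) + 97 \cdot \frac{1}{14}\right) \frac{1}{152} - \frac{1}{122} \left(\left(-75\right) \left(- \frac{1}{7}\right) + 97 \cdot \frac{1}{14}\right) 152} = \frac{1}{-152 + \left(\frac{75}{7} + \frac{97}{14}\right) \frac{1}{152} - \frac{1}{122} \left(\frac{75}{7} + \frac{97}{14}\right) 152} = \frac{1}{-152 + \frac{247}{14} \cdot \frac{1}{152} - \frac{247}{1708} \cdot 152} = \frac{1}{-152 + \frac{13}{112} - \frac{9386}{427}} = \frac{1}{- \frac{1187847}{6832}} = - \frac{6832}{1187847}$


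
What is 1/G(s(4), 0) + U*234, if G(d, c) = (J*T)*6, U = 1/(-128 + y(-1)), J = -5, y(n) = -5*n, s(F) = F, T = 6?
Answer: -14081/7380 ≈ -1.9080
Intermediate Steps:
U = -1/123 (U = 1/(-128 - 5*(-1)) = 1/(-128 + 5) = 1/(-123) = -1/123 ≈ -0.0081301)
G(d, c) = -180 (G(d, c) = -5*6*6 = -30*6 = -180)
1/G(s(4), 0) + U*234 = 1/(-180) - 1/123*234 = -1/180 - 78/41 = -14081/7380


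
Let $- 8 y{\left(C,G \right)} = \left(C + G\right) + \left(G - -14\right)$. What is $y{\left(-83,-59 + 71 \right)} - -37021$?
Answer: $\frac{296213}{8} \approx 37027.0$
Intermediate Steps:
$y{\left(C,G \right)} = - \frac{7}{4} - \frac{G}{4} - \frac{C}{8}$ ($y{\left(C,G \right)} = - \frac{\left(C + G\right) + \left(G - -14\right)}{8} = - \frac{\left(C + G\right) + \left(G + 14\right)}{8} = - \frac{\left(C + G\right) + \left(14 + G\right)}{8} = - \frac{14 + C + 2 G}{8} = - \frac{7}{4} - \frac{G}{4} - \frac{C}{8}$)
$y{\left(-83,-59 + 71 \right)} - -37021 = \left(- \frac{7}{4} - \frac{-59 + 71}{4} - - \frac{83}{8}\right) - -37021 = \left(- \frac{7}{4} - 3 + \frac{83}{8}\right) + 37021 = \frac{45}{8} + 37021 = \frac{296213}{8}$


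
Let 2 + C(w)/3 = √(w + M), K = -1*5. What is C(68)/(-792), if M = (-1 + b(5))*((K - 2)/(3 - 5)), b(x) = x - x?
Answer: 1/132 - √258/528 ≈ -0.022845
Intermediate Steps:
K = -5
b(x) = 0
M = -7/2 (M = (-1 + 0)*((-5 - 2)/(3 - 5)) = -(-7)/(-2) = -(-7)*(-1)/2 = -1*7/2 = -7/2 ≈ -3.5000)
C(w) = -6 + 3*√(-7/2 + w) (C(w) = -6 + 3*√(w - 7/2) = -6 + 3*√(-7/2 + w))
C(68)/(-792) = (-6 + 3*√(-14 + 4*68)/2)/(-792) = (-6 + 3*√(-14 + 272)/2)*(-1/792) = (-6 + 3*√258/2)*(-1/792) = 1/132 - √258/528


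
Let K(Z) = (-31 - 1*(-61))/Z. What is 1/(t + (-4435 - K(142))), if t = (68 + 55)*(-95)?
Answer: -71/1144535 ≈ -6.2034e-5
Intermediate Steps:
t = -11685 (t = 123*(-95) = -11685)
K(Z) = 30/Z (K(Z) = (-31 + 61)/Z = 30/Z)
1/(t + (-4435 - K(142))) = 1/(-11685 + (-4435 - 30/142)) = 1/(-11685 + (-4435 - 1*15/71)) = 1/(-11685 + (-4435 - 15/71)) = 1/(-11685 - 314900/71) = 1/(-1144535/71) = -71/1144535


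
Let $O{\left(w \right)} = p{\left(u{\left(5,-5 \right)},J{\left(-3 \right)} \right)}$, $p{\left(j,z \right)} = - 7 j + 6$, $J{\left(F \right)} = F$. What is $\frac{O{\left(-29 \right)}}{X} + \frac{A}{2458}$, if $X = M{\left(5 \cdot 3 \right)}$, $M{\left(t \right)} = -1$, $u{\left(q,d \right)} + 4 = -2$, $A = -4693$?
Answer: $- \frac{122677}{2458} \approx -49.909$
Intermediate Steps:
$u{\left(q,d \right)} = -6$ ($u{\left(q,d \right)} = -4 - 2 = -6$)
$X = -1$
$p{\left(j,z \right)} = 6 - 7 j$
$O{\left(w \right)} = 48$ ($O{\left(w \right)} = 6 - -42 = 6 + 42 = 48$)
$\frac{O{\left(-29 \right)}}{X} + \frac{A}{2458} = \frac{48}{-1} - \frac{4693}{2458} = 48 \left(-1\right) - \frac{4693}{2458} = -48 - \frac{4693}{2458} = - \frac{122677}{2458}$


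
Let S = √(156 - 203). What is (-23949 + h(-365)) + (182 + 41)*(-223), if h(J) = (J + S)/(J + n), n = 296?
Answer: -5083417/69 - I*√47/69 ≈ -73673.0 - 0.099357*I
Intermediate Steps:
S = I*√47 (S = √(-47) = I*√47 ≈ 6.8557*I)
h(J) = (J + I*√47)/(296 + J) (h(J) = (J + I*√47)/(J + 296) = (J + I*√47)/(296 + J))
(-23949 + h(-365)) + (182 + 41)*(-223) = (-23949 + (-365 + I*√47)/(296 - 365)) + (182 + 41)*(-223) = (-23949 + (-365 + I*√47)/(-69)) + 223*(-223) = (-23949 - (-365 + I*√47)/69) - 49729 = (-23949 + (365/69 - I*√47/69)) - 49729 = (-1652116/69 - I*√47/69) - 49729 = -5083417/69 - I*√47/69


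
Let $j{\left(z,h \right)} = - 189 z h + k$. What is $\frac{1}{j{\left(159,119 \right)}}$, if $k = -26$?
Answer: $- \frac{1}{3576095} \approx -2.7963 \cdot 10^{-7}$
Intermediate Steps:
$j{\left(z,h \right)} = -26 - 189 h z$ ($j{\left(z,h \right)} = - 189 z h - 26 = - 189 h z - 26 = -26 - 189 h z$)
$\frac{1}{j{\left(159,119 \right)}} = \frac{1}{-26 - 22491 \cdot 159} = \frac{1}{-26 - 3576069} = \frac{1}{-3576095} = - \frac{1}{3576095}$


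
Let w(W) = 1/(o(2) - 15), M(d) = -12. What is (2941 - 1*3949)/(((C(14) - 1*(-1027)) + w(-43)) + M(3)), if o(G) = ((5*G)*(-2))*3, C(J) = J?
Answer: -37800/38587 ≈ -0.97960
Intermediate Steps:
o(G) = -30*G (o(G) = -10*G*3 = -30*G)
w(W) = -1/75 (w(W) = 1/(-30*2 - 15) = 1/(-60 - 15) = 1/(-75) = -1/75)
(2941 - 1*3949)/(((C(14) - 1*(-1027)) + w(-43)) + M(3)) = (2941 - 1*3949)/(((14 - 1*(-1027)) - 1/75) - 12) = (2941 - 3949)/(((14 + 1027) - 1/75) - 12) = -1008/((1041 - 1/75) - 12) = -1008/(78074/75 - 12) = -1008/77174/75 = -1008*75/77174 = -37800/38587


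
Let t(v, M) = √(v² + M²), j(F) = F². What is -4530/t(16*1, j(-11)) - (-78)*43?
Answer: 3354 - 4530*√14897/14897 ≈ 3316.9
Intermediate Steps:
t(v, M) = √(M² + v²)
-4530/t(16*1, j(-11)) - (-78)*43 = -4530/√(((-11)²)² + (16*1)²) - (-78)*43 = -4530/√(121² + 16²) - 1*(-3354) = -4530/√(14641 + 256) + 3354 = -4530*√14897/14897 + 3354 = 3354 - 4530*√14897/14897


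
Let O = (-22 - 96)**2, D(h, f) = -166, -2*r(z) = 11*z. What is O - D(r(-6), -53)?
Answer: 14090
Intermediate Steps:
r(z) = -11*z/2
O = 13924 (O = (-118)**2 = 13924)
O - D(r(-6), -53) = 13924 - 1*(-166) = 13924 + 166 = 14090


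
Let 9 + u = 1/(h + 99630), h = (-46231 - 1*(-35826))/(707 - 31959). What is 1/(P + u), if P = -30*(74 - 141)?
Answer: 3113647165/6230408008417 ≈ 0.00049975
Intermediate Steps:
h = 10405/31252 (h = (-46231 + 35826)/(-31252) = -10405*(-1/31252) = 10405/31252 ≈ 0.33294)
P = 2010 (P = -30*(-67) = 2010)
u = -28022793233/3113647165 (u = -9 + 1/(10405/31252 + 99630) = -9 + 1/(3113647165/31252) = -9 + 31252/3113647165 = -28022793233/3113647165 ≈ -9.0000)
1/(P + u) = 1/(2010 - 28022793233/3113647165) = 1/(6230408008417/3113647165) = 3113647165/6230408008417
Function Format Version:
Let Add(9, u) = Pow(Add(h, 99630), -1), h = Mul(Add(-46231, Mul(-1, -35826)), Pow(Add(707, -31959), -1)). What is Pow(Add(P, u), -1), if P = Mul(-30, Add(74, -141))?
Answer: Rational(3113647165, 6230408008417) ≈ 0.00049975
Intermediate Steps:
h = Rational(10405, 31252) (h = Mul(Add(-46231, 35826), Pow(-31252, -1)) = Mul(-10405, Rational(-1, 31252)) = Rational(10405, 31252) ≈ 0.33294)
P = 2010 (P = Mul(-30, -67) = 2010)
u = Rational(-28022793233, 3113647165) (u = Add(-9, Pow(Add(Rational(10405, 31252), 99630), -1)) = Add(-9, Pow(Rational(3113647165, 31252), -1)) = Add(-9, Rational(31252, 3113647165)) = Rational(-28022793233, 3113647165) ≈ -9.0000)
Pow(Add(P, u), -1) = Pow(Add(2010, Rational(-28022793233, 3113647165)), -1) = Pow(Rational(6230408008417, 3113647165), -1) = Rational(3113647165, 6230408008417)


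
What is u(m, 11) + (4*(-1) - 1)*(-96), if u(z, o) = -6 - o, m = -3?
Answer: 463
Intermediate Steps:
u(m, 11) + (4*(-1) - 1)*(-96) = (-6 - 1*11) + (4*(-1) - 1)*(-96) = (-6 - 11) + (-4 - 1)*(-96) = -17 - 5*(-96) = -17 + 480 = 463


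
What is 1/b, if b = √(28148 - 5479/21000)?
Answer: 10*√124131529410/591102521 ≈ 0.0059604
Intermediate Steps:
b = √124131529410/2100 (b = √(28148 - 5479*1/21000) = √(28148 - 5479/21000) = √(591102521/21000) = √124131529410/2100 ≈ 167.77)
1/b = 1/(√124131529410/2100) = 10*√124131529410/591102521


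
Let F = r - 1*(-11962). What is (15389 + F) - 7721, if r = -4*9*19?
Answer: 18946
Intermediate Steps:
r = -684 (r = -36*19 = -684)
F = 11278 (F = -684 - 1*(-11962) = -684 + 11962 = 11278)
(15389 + F) - 7721 = (15389 + 11278) - 7721 = 26667 - 7721 = 18946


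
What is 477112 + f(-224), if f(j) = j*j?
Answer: 527288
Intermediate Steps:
f(j) = j²
477112 + f(-224) = 477112 + (-224)² = 477112 + 50176 = 527288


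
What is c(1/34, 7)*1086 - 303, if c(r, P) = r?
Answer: -4608/17 ≈ -271.06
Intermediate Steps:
c(1/34, 7)*1086 - 303 = 1086/34 - 303 = (1/34)*1086 - 303 = 543/17 - 303 = -4608/17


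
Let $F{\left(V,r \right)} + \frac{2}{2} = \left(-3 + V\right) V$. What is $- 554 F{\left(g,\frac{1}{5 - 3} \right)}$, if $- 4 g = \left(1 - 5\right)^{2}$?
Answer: $-14958$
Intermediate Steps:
$g = -4$ ($g = - \frac{\left(1 - 5\right)^{2}}{4} = - \frac{\left(-4\right)^{2}}{4} = \left(- \frac{1}{4}\right) 16 = -4$)
$F{\left(V,r \right)} = -1 + V \left(-3 + V\right)$ ($F{\left(V,r \right)} = -1 + \left(-3 + V\right) V = -1 + V \left(-3 + V\right)$)
$- 554 F{\left(g,\frac{1}{5 - 3} \right)} = - 554 \left(-1 + \left(-4\right)^{2} - -12\right) = - 554 \left(-1 + 16 + 12\right) = \left(-554\right) 27 = -14958$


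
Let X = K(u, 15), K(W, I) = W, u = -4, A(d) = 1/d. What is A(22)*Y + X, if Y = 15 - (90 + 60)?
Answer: -223/22 ≈ -10.136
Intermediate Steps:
Y = -135 (Y = 15 - 1*150 = 15 - 150 = -135)
X = -4
A(22)*Y + X = -135/22 - 4 = -223/22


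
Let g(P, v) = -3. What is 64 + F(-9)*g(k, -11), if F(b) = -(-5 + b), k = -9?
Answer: 22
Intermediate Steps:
F(b) = 5 - b
64 + F(-9)*g(k, -11) = 64 + (5 - 1*(-9))*(-3) = 64 + (5 + 9)*(-3) = 64 + 14*(-3) = 64 - 42 = 22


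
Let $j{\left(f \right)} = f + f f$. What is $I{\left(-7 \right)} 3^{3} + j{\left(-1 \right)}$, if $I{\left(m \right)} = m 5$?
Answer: $-945$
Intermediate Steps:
$I{\left(m \right)} = 5 m$
$j{\left(f \right)} = f + f^{2}$
$I{\left(-7 \right)} 3^{3} + j{\left(-1 \right)} = 5 \left(-7\right) 3^{3} - \left(1 - 1\right) = \left(-35\right) 27 - 0 = -945 + 0 = -945$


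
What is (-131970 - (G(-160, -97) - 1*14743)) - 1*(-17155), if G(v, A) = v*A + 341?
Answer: -115933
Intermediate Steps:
G(v, A) = 341 + A*v (G(v, A) = A*v + 341 = 341 + A*v)
(-131970 - (G(-160, -97) - 1*14743)) - 1*(-17155) = (-131970 - ((341 - 97*(-160)) - 1*14743)) - 1*(-17155) = (-131970 - ((341 + 15520) - 14743)) + 17155 = (-131970 - (15861 - 14743)) + 17155 = (-131970 - 1*1118) + 17155 = (-131970 - 1118) + 17155 = -133088 + 17155 = -115933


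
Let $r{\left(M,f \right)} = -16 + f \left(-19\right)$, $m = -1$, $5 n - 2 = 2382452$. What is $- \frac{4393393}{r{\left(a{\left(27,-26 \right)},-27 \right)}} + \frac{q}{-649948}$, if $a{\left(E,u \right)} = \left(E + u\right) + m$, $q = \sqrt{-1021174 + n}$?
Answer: $- \frac{4393393}{497} - \frac{i \sqrt{3404270}}{1624870} \approx -8839.8 - 0.0011355 i$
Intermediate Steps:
$n = \frac{2382454}{5}$ ($n = \frac{2}{5} + \frac{1}{5} \cdot 2382452 = \frac{2}{5} + \frac{2382452}{5} = \frac{2382454}{5} \approx 4.7649 \cdot 10^{5}$)
$q = \frac{2 i \sqrt{3404270}}{5}$ ($q = \sqrt{-1021174 + \frac{2382454}{5}} = \sqrt{- \frac{2723416}{5}} = \frac{2 i \sqrt{3404270}}{5} \approx 738.03 i$)
$a{\left(E,u \right)} = -1 + E + u$ ($a{\left(E,u \right)} = \left(E + u\right) - 1 = -1 + E + u$)
$r{\left(M,f \right)} = -16 - 19 f$
$- \frac{4393393}{r{\left(a{\left(27,-26 \right)},-27 \right)}} + \frac{q}{-649948} = - \frac{4393393}{-16 - -513} + \frac{\frac{2}{5} i \sqrt{3404270}}{-649948} = - \frac{4393393}{-16 + 513} + \frac{2 i \sqrt{3404270}}{5} \left(- \frac{1}{649948}\right) = - \frac{4393393}{497} - \frac{i \sqrt{3404270}}{1624870}$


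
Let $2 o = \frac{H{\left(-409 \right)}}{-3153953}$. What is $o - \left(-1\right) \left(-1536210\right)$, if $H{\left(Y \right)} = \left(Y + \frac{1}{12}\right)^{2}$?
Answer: $- \frac{1395398655860089}{908338464} \approx -1.5362 \cdot 10^{6}$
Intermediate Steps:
$H{\left(Y \right)} = \left(\frac{1}{12} + Y\right)^{2}$ ($H{\left(Y \right)} = \left(Y + \frac{1}{12}\right)^{2} = \left(\frac{1}{12} + Y\right)^{2}$)
$o = - \frac{24078649}{908338464}$ ($o = \frac{\frac{\left(1 + 12 \left(-409\right)\right)^{2}}{144} \frac{1}{-3153953}}{2} = \frac{\frac{\left(1 - 4908\right)^{2}}{144} \left(- \frac{1}{3153953}\right)}{2} = \frac{\frac{\left(-4907\right)^{2}}{144} \left(- \frac{1}{3153953}\right)}{2} = \frac{\frac{1}{144} \cdot 24078649 \left(- \frac{1}{3153953}\right)}{2} = \frac{\frac{24078649}{144} \left(- \frac{1}{3153953}\right)}{2} = \frac{1}{2} \left(- \frac{24078649}{454169232}\right) = - \frac{24078649}{908338464} \approx -0.026508$)
$o - \left(-1\right) \left(-1536210\right) = - \frac{24078649}{908338464} - \left(-1\right) \left(-1536210\right) = - \frac{24078649}{908338464} - 1536210 = - \frac{1395398655860089}{908338464}$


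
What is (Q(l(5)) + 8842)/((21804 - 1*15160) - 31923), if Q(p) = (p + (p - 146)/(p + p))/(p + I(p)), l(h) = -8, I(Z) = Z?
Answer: -1131763/3235712 ≈ -0.34977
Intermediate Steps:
Q(p) = (p + (-146 + p)/(2*p))/(2*p) (Q(p) = (p + (p - 146)/(p + p))/(p + p) = (p + (-146 + p)/((2*p)))/((2*p)) = (p + (-146 + p)*(1/(2*p)))*(1/(2*p)) = (p + (-146 + p)/(2*p))*(1/(2*p)) = (p + (-146 + p)/(2*p))/(2*p))
(Q(l(5)) + 8842)/((21804 - 1*15160) - 31923) = ((¼)*(-146 - 8 + 2*(-8)²)/(-8)² + 8842)/((21804 - 1*15160) - 31923) = ((¼)*(1/64)*(-146 - 8 + 2*64) + 8842)/((21804 - 15160) - 31923) = ((¼)*(1/64)*(-146 - 8 + 128) + 8842)/(6644 - 31923) = ((¼)*(1/64)*(-26) + 8842)/(-25279) = (-13/128 + 8842)*(-1/25279) = (1131763/128)*(-1/25279) = -1131763/3235712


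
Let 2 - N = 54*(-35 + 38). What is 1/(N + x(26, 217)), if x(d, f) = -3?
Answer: -1/163 ≈ -0.0061350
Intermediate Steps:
N = -160 (N = 2 - 54*(-35 + 38) = 2 - 54*3 = 2 - 1*162 = 2 - 162 = -160)
1/(N + x(26, 217)) = 1/(-160 - 3) = 1/(-163) = -1/163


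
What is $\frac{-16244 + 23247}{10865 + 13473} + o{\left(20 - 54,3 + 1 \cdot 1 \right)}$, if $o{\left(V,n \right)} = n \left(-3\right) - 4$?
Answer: $- \frac{382405}{24338} \approx -15.712$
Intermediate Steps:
$o{\left(V,n \right)} = -4 - 3 n$ ($o{\left(V,n \right)} = - 3 n - 4 = -4 - 3 n$)
$\frac{-16244 + 23247}{10865 + 13473} + o{\left(20 - 54,3 + 1 \cdot 1 \right)} = \frac{-16244 + 23247}{10865 + 13473} - \left(4 + 3 \left(3 + 1 \cdot 1\right)\right) = \frac{7003}{24338} - \left(4 + 3 \left(3 + 1\right)\right) = 7003 \cdot \frac{1}{24338} - 16 = \frac{7003}{24338} - 16 = - \frac{382405}{24338}$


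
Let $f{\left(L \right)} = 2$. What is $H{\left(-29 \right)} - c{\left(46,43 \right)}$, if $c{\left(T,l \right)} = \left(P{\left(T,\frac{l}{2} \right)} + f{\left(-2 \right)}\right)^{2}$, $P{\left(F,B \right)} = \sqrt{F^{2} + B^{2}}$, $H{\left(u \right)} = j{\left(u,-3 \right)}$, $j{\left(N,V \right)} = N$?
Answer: $- \frac{10445}{4} - 2 \sqrt{10313} \approx -2814.4$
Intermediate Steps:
$H{\left(u \right)} = u$
$P{\left(F,B \right)} = \sqrt{B^{2} + F^{2}}$
$c{\left(T,l \right)} = \left(2 + \sqrt{T^{2} + \frac{l^{2}}{4}}\right)^{2}$ ($c{\left(T,l \right)} = \left(\sqrt{\left(\frac{l}{2}\right)^{2} + T^{2}} + 2\right)^{2} = \left(\sqrt{\frac{l^{2}}{4} + T^{2}} + 2\right)^{2} = \left(\sqrt{T^{2} + \frac{l^{2}}{4}} + 2\right)^{2} = \left(2 + \sqrt{T^{2} + \frac{l^{2}}{4}}\right)^{2}$)
$H{\left(-29 \right)} - c{\left(46,43 \right)} = -29 - \frac{\left(4 + \sqrt{43^{2} + 4 \cdot 46^{2}}\right)^{2}}{4} = -29 - \frac{\left(4 + \sqrt{1849 + 4 \cdot 2116}\right)^{2}}{4} = -29 - \frac{\left(4 + \sqrt{1849 + 8464}\right)^{2}}{4} = -29 - \frac{\left(4 + \sqrt{10313}\right)^{2}}{4}$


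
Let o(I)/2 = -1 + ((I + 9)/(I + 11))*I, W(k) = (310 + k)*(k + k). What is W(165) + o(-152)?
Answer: 22057996/141 ≈ 1.5644e+5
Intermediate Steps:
W(k) = 2*k*(310 + k) (W(k) = (310 + k)*(2*k) = 2*k*(310 + k))
o(I) = -2 + 2*I*(9 + I)/(11 + I) (o(I) = 2*(-1 + ((I + 9)/(I + 11))*I) = 2*(-1 + ((9 + I)/(11 + I))*I) = 2*(-1 + I*(9 + I)/(11 + I)) = -2 + 2*I*(9 + I)/(11 + I))
W(165) + o(-152) = 2*165*(310 + 165) + 2*(-11 + (-152)² + 8*(-152))/(11 - 152) = 2*165*475 + 2*(-11 + 23104 - 1216)/(-141) = 156750 + 2*(-1/141)*21877 = 156750 - 43754/141 = 22057996/141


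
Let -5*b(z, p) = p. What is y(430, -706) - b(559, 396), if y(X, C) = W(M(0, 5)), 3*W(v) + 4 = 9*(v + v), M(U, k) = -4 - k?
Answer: 358/15 ≈ 23.867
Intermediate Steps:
W(v) = -4/3 + 6*v (W(v) = -4/3 + (9*(v + v))/3 = -4/3 + (9*(2*v))/3 = -4/3 + (18*v)/3 = -4/3 + 6*v)
b(z, p) = -p/5
y(X, C) = -166/3 (y(X, C) = -4/3 + 6*(-4 - 1*5) = -4/3 + 6*(-4 - 5) = -4/3 + 6*(-9) = -4/3 - 54 = -166/3)
y(430, -706) - b(559, 396) = -166/3 - (-1)*396/5 = -166/3 - 1*(-396/5) = -166/3 + 396/5 = 358/15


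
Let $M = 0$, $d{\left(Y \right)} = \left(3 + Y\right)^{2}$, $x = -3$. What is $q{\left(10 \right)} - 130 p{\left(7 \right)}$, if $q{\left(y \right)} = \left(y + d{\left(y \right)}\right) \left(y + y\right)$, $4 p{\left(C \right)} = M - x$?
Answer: $\frac{6965}{2} \approx 3482.5$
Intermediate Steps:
$p{\left(C \right)} = \frac{3}{4}$ ($p{\left(C \right)} = \frac{0 - -3}{4} = \frac{0 + 3}{4} = \frac{1}{4} \cdot 3 = \frac{3}{4}$)
$q{\left(y \right)} = 2 y \left(y + \left(3 + y\right)^{2}\right)$ ($q{\left(y \right)} = \left(y + \left(3 + y\right)^{2}\right) \left(y + y\right) = \left(y + \left(3 + y\right)^{2}\right) 2 y = 2 y \left(y + \left(3 + y\right)^{2}\right)$)
$q{\left(10 \right)} - 130 p{\left(7 \right)} = 2 \cdot 10 \left(10 + \left(3 + 10\right)^{2}\right) - \frac{195}{2} = 2 \cdot 10 \left(10 + 13^{2}\right) - \frac{195}{2} = 2 \cdot 10 \left(10 + 169\right) - \frac{195}{2} = 2 \cdot 10 \cdot 179 - \frac{195}{2} = 3580 - \frac{195}{2} = \frac{6965}{2}$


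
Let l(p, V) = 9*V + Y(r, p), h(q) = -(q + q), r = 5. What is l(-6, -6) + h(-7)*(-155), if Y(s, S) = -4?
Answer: -2228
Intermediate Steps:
h(q) = -2*q
l(p, V) = -4 + 9*V (l(p, V) = 9*V - 4 = -4 + 9*V)
l(-6, -6) + h(-7)*(-155) = (-4 + 9*(-6)) - 2*(-7)*(-155) = (-4 - 54) + 14*(-155) = -58 - 2170 = -2228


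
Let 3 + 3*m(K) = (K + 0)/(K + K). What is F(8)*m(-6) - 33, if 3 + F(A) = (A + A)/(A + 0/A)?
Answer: -193/6 ≈ -32.167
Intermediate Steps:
F(A) = -1 (F(A) = -3 + (A + A)/(A + 0/A) = -3 + (2*A)/(A + 0) = -3 + (2*A)/A = -3 + 2 = -1)
m(K) = -5/6 (m(K) = -1 + ((K + 0)/(K + K))/3 = -1 + (K/((2*K)))/3 = -1 + (K*(1/(2*K)))/3 = -1 + (1/3)*(1/2) = -1 + 1/6 = -5/6)
F(8)*m(-6) - 33 = -1*(-5/6) - 33 = 5/6 - 33 = -193/6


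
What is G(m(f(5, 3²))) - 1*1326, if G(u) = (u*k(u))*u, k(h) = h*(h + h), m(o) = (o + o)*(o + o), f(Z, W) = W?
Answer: 22039919826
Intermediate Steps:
m(o) = 4*o² (m(o) = (2*o)*(2*o) = 4*o²)
k(h) = 2*h² (k(h) = h*(2*h) = 2*h²)
G(u) = 2*u⁴ (G(u) = (u*(2*u²))*u = (2*u³)*u = 2*u⁴)
G(m(f(5, 3²))) - 1*1326 = 2*(4*(3²)²)⁴ - 1*1326 = 2*(4*9²)⁴ - 1326 = 2*(4*81)⁴ - 1326 = 2*324⁴ - 1326 = 2*11019960576 - 1326 = 22039921152 - 1326 = 22039919826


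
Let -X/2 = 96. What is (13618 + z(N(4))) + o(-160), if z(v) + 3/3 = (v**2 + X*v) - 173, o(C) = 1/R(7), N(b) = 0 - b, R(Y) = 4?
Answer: 56913/4 ≈ 14228.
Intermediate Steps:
N(b) = -b
X = -192 (X = -2*96 = -192)
o(C) = 1/4
z(v) = -174 + v**2 - 192*v (z(v) = -1 + ((v**2 - 192*v) - 173) = -1 + (-173 + v**2 - 192*v) = -174 + v**2 - 192*v)
(13618 + z(N(4))) + o(-160) = (13618 + (-174 + (-1*4)**2 - (-192)*4)) + 1/4 = (13618 + (-174 + (-4)**2 - 192*(-4))) + 1/4 = (13618 + (-174 + 16 + 768)) + 1/4 = (13618 + 610) + 1/4 = 14228 + 1/4 = 56913/4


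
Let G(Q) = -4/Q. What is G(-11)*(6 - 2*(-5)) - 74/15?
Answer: 146/165 ≈ 0.88485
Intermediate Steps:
G(-11)*(6 - 2*(-5)) - 74/15 = (-4/(-11))*(6 - 2*(-5)) - 74/15 = (-4*(-1/11))*(6 + 10) - 74*1/15 = (4/11)*16 - 74/15 = 64/11 - 74/15 = 146/165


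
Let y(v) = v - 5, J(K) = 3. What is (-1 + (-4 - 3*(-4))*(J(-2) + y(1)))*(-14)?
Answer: 126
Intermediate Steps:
y(v) = -5 + v
(-1 + (-4 - 3*(-4))*(J(-2) + y(1)))*(-14) = (-1 + (-4 - 3*(-4))*(3 + (-5 + 1)))*(-14) = (-1 + (-4 + 12)*(3 - 4))*(-14) = (-1 + 8*(-1))*(-14) = (-1 - 8)*(-14) = -9*(-14) = 126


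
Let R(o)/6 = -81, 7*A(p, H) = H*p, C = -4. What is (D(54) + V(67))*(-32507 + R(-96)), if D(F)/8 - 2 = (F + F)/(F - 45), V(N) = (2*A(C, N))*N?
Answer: 1158978104/7 ≈ 1.6557e+8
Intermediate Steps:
A(p, H) = H*p/7 (A(p, H) = (H*p)/7 = H*p/7)
V(N) = -8*N²/7 (V(N) = (2*((⅐)*N*(-4)))*N = (2*(-4*N/7))*N = (-8*N/7)*N = -8*N²/7)
R(o) = -486 (R(o) = 6*(-81) = -486)
D(F) = 16 + 16*F/(-45 + F) (D(F) = 16 + 8*((F + F)/(F - 45)) = 16 + 8*((2*F)/(-45 + F)) = 16 + 8*(2*F/(-45 + F)) = 16 + 16*F/(-45 + F))
(D(54) + V(67))*(-32507 + R(-96)) = (16*(-45 + 2*54)/(-45 + 54) - 8/7*67²)*(-32507 - 486) = (16*(-45 + 108)/9 - 8/7*4489)*(-32993) = (16*(⅑)*63 - 35912/7)*(-32993) = (112 - 35912/7)*(-32993) = -35128/7*(-32993) = 1158978104/7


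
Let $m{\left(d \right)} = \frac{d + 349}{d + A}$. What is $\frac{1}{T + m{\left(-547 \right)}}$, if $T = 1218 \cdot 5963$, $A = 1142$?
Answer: $\frac{595}{4321445532} \approx 1.3769 \cdot 10^{-7}$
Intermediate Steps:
$T = 7262934$
$m{\left(d \right)} = \frac{349 + d}{1142 + d}$ ($m{\left(d \right)} = \frac{d + 349}{d + 1142} = \frac{349 + d}{1142 + d}$)
$\frac{1}{T + m{\left(-547 \right)}} = \frac{1}{7262934 + \frac{349 - 547}{1142 - 547}} = \frac{1}{7262934 + \frac{1}{595} \left(-198\right)} = \frac{1}{7262934 - \frac{198}{595}} = \frac{1}{\frac{4321445532}{595}} = \frac{595}{4321445532}$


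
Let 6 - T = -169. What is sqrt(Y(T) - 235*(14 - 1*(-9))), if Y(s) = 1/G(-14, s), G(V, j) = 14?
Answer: I*sqrt(1059366)/14 ≈ 73.518*I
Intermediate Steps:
T = 175 (T = 6 - 1*(-169) = 6 + 169 = 175)
Y(s) = 1/14
sqrt(Y(T) - 235*(14 - 1*(-9))) = sqrt(1/14 - 235*(14 - 1*(-9))) = sqrt(1/14 - 235*(14 + 9)) = sqrt(1/14 - 235*23) = sqrt(1/14 - 5405) = sqrt(-75669/14) = I*sqrt(1059366)/14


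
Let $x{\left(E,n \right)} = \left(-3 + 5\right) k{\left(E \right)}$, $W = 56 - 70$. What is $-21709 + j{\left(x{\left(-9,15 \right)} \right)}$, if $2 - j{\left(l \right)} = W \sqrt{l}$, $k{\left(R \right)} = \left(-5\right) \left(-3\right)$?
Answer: $-21707 + 14 \sqrt{30} \approx -21630.0$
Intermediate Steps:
$k{\left(R \right)} = 15$
$W = -14$
$x{\left(E,n \right)} = 30$ ($x{\left(E,n \right)} = \left(-3 + 5\right) 15 = 2 \cdot 15 = 30$)
$j{\left(l \right)} = 2 + 14 \sqrt{l}$ ($j{\left(l \right)} = 2 - - 14 \sqrt{l} = 2 + 14 \sqrt{l}$)
$-21709 + j{\left(x{\left(-9,15 \right)} \right)} = -21709 + \left(2 + 14 \sqrt{30}\right) = -21707 + 14 \sqrt{30}$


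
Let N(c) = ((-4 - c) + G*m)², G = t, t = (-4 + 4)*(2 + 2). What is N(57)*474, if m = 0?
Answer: 1763754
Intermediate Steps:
t = 0 (t = 0*4 = 0)
G = 0
N(c) = (-4 - c)² (N(c) = ((-4 - c) + 0*0)² = ((-4 - c) + 0)² = (-4 - c)²)
N(57)*474 = (4 + 57)²*474 = 61²*474 = 3721*474 = 1763754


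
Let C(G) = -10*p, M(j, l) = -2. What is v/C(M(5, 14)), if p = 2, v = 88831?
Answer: -88831/20 ≈ -4441.5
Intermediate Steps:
C(G) = -20 (C(G) = -10*2 = -20)
v/C(M(5, 14)) = 88831/(-20) = 88831*(-1/20) = -88831/20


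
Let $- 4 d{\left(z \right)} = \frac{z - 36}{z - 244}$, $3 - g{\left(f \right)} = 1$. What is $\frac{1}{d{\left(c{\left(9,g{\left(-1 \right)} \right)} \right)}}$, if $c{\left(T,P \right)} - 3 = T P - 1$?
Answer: $-56$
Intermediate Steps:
$g{\left(f \right)} = 2$ ($g{\left(f \right)} = 3 - 1 = 2$)
$c{\left(T,P \right)} = 2 + P T$ ($c{\left(T,P \right)} = 3 + \left(T P - 1\right) = 3 + \left(P T - 1\right) = 3 + \left(-1 + P T\right) = 2 + P T$)
$d{\left(z \right)} = - \frac{-36 + z}{4 \left(-244 + z\right)}$ ($d{\left(z \right)} = - \frac{\left(z - 36\right) \frac{1}{z - 244}}{4} = - \frac{\left(-36 + z\right) \frac{1}{-244 + z}}{4} = - \frac{\frac{1}{-244 + z} \left(-36 + z\right)}{4} = - \frac{-36 + z}{4 \left(-244 + z\right)}$)
$\frac{1}{d{\left(c{\left(9,g{\left(-1 \right)} \right)} \right)}} = \frac{1}{\frac{1}{4} \frac{1}{-244 + \left(2 + 2 \cdot 9\right)} \left(36 - \left(2 + 2 \cdot 9\right)\right)} = \frac{1}{\frac{1}{4} \frac{1}{-244 + \left(2 + 18\right)} \left(36 - \left(2 + 18\right)\right)} = \frac{1}{\frac{1}{4} \frac{1}{-244 + 20} \left(36 - 20\right)} = \frac{1}{\frac{1}{4} \frac{1}{-224} \left(36 - 20\right)} = \frac{1}{\frac{1}{4} \left(- \frac{1}{224}\right) 16} = \frac{1}{- \frac{1}{56}} = -56$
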